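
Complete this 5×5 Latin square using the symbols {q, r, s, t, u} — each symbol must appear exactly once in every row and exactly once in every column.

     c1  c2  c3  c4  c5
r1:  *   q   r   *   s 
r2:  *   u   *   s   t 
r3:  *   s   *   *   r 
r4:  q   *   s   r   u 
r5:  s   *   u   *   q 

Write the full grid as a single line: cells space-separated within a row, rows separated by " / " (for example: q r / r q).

At row 2, column 1: row 2 has {s,t,u}; column 1 has {q,s}; that leaves r.
At row 2, column 3: row 2 has {r,s,t,u}; column 3 has {r,s,u}; that leaves q.
At row 3, column 3: row 3 has {r,s}; column 3 has {q,r,s,u}; that leaves t.
At row 4, column 2: row 4 has {q,r,s,u}; column 2 has {q,s,u}; that leaves t.
At row 5, column 2: row 5 has {q,s,u}; column 2 has {q,s,t,u}; that leaves r.
At row 5, column 4: row 5 has {q,r,s,u}; column 4 has {r,s}; that leaves t.
At row 1, column 4: row 1 has {q,r,s}; column 4 has {r,s,t}; that leaves u.
At row 3, column 1: row 3 has {r,s,t}; column 1 has {q,r,s}; that leaves u.
At row 3, column 4: row 3 has {r,s,t,u}; column 4 has {r,s,t,u}; that leaves q.
At row 1, column 1: row 1 has {q,r,s,u}; column 1 has {q,r,s,u}; that leaves t.

t q r u s / r u q s t / u s t q r / q t s r u / s r u t q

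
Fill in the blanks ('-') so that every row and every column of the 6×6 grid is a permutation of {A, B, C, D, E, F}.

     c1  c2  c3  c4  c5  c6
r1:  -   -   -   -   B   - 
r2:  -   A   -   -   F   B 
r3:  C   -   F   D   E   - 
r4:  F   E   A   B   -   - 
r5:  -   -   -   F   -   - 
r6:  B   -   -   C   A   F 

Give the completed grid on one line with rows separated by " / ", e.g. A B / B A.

At row 2, column 4: row 2 has {A,B,F}; column 4 has {B,C,D,F}; that leaves E.
At row 3, column 2: row 3 has {C,D,E,F}; column 2 has {A,E}; that leaves B.
At row 3, column 6: row 3 has {B,C,D,E,F}; column 6 has {B,F}; that leaves A.
At row 6, column 2: row 6 has {A,B,C,F}; column 2 has {A,B,E}; that leaves D.
At row 6, column 3: row 6 has {A,B,C,D,F}; column 3 has {A,F}; that leaves E.
At row 1, column 4: row 1 has {B}; column 4 has {B,C,D,E,F}; that leaves A.
At row 2, column 1: row 2 has {A,B,E,F}; column 1 has {B,C,F}; that leaves D.
At row 2, column 3: row 2 has {A,B,D,E,F}; column 3 has {A,E,F}; that leaves C.
At row 5, column 2: row 5 has {F}; column 2 has {A,B,D,E}; that leaves C.
At row 5, column 5: row 5 has {C,F}; column 5 has {A,B,E,F}; that leaves D.
At row 5, column 6: row 5 has {C,D,F}; column 6 has {A,B,F}; that leaves E.
At row 1, column 1: row 1 has {A,B}; column 1 has {B,C,D,F}; that leaves E.
At row 1, column 2: row 1 has {A,B,E}; column 2 has {A,B,C,D,E}; that leaves F.
At row 1, column 3: row 1 has {A,B,E,F}; column 3 has {A,C,E,F}; that leaves D.
At row 1, column 6: row 1 has {A,B,D,E,F}; column 6 has {A,B,E,F}; that leaves C.
At row 4, column 5: row 4 has {A,B,E,F}; column 5 has {A,B,D,E,F}; that leaves C.
At row 4, column 6: row 4 has {A,B,C,E,F}; column 6 has {A,B,C,E,F}; that leaves D.
At row 5, column 1: row 5 has {C,D,E,F}; column 1 has {B,C,D,E,F}; that leaves A.
At row 5, column 3: row 5 has {A,C,D,E,F}; column 3 has {A,C,D,E,F}; that leaves B.

E F D A B C / D A C E F B / C B F D E A / F E A B C D / A C B F D E / B D E C A F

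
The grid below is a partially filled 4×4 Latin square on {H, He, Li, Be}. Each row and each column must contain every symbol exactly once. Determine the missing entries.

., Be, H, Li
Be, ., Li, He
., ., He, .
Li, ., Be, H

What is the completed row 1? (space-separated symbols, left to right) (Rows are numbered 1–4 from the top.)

He Be H Li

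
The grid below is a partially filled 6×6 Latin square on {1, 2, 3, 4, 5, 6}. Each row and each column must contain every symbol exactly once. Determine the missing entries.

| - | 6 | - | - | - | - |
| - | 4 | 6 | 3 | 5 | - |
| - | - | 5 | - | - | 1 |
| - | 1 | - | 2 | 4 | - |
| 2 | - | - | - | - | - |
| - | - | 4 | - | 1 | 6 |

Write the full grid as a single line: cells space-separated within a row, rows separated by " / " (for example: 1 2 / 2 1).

5 6 2 1 3 4 / 1 4 6 3 5 2 / 4 3 5 6 2 1 / 6 1 3 2 4 5 / 2 5 1 4 6 3 / 3 2 4 5 1 6

row 2 has {3,4,5,6}; column 1 has {2} — only 1 is left for (r2,c1).
row 2 has {1,3,4,5,6}; column 6 has {1,6} — only 2 is left for (r2,c6).
row 4 has {1,2,4}; column 3 has {4,5,6} — only 3 is left for (r4,c3).
row 4 has {1,2,3,4}; column 6 has {1,2,6} — only 5 is left for (r4,c6).
row 5 has {2}; column 3 has {3,4,5,6} — only 1 is left for (r5,c3).
row 6 has {1,4,6}; column 4 has {2,3} — only 5 is left for (r6,c4).
row 1 has {6}; column 3 has {1,3,4,5,6} — only 2 is left for (r1,c3).
row 1 has {2,6}; column 5 has {1,4,5} — only 3 is left for (r1,c5).
row 1 has {2,3,6}; column 6 has {1,2,5,6} — only 4 is left for (r1,c6).
row 4 has {1,2,3,4,5}; column 1 has {1,2} — only 6 is left for (r4,c1).
row 5 has {1,2}; column 5 has {1,3,4,5} — only 6 is left for (r5,c5).
row 5 has {1,2,6}; column 6 has {1,2,4,5,6} — only 3 is left for (r5,c6).
row 6 has {1,4,5,6}; column 1 has {1,2,6} — only 3 is left for (r6,c1).
row 6 has {1,3,4,5,6}; column 2 has {1,4,6} — only 2 is left for (r6,c2).
row 1 has {2,3,4,6}; column 1 has {1,2,3,6} — only 5 is left for (r1,c1).
row 1 has {2,3,4,5,6}; column 4 has {2,3,5} — only 1 is left for (r1,c4).
row 3 has {1,5}; column 1 has {1,2,3,5,6} — only 4 is left for (r3,c1).
row 3 has {1,4,5}; column 2 has {1,2,4,6} — only 3 is left for (r3,c2).
row 3 has {1,3,4,5}; column 4 has {1,2,3,5} — only 6 is left for (r3,c4).
row 3 has {1,3,4,5,6}; column 5 has {1,3,4,5,6} — only 2 is left for (r3,c5).
row 5 has {1,2,3,6}; column 2 has {1,2,3,4,6} — only 5 is left for (r5,c2).
row 5 has {1,2,3,5,6}; column 4 has {1,2,3,5,6} — only 4 is left for (r5,c4).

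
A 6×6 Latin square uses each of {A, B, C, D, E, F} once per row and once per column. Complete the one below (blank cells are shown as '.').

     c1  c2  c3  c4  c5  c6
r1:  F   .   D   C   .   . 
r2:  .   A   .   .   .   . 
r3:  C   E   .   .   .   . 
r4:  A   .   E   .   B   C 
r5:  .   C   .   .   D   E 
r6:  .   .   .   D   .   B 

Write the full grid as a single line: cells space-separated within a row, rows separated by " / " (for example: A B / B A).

At row 1, column 2: row 1 has {C,D,F}; column 2 has {A,C,E}; that leaves B.
At row 1, column 6: row 1 has {B,C,D,F}; column 6 has {B,C,E}; that leaves A.
At row 4, column 4: row 4 has {A,B,C,E}; column 4 has {C,D}; that leaves F.
At row 5, column 1: row 5 has {C,D,E}; column 1 has {A,C,F}; that leaves B.
At row 5, column 4: row 5 has {B,C,D,E}; column 4 has {C,D,F}; that leaves A.
At row 6, column 1: row 6 has {B,D}; column 1 has {A,B,C,F}; that leaves E.
At row 6, column 2: row 6 has {B,D,E}; column 2 has {A,B,C,E}; that leaves F.
At row 1, column 5: row 1 has {A,B,C,D,F}; column 5 has {B,D}; that leaves E.
At row 2, column 1: row 2 has {A}; column 1 has {A,B,C,E,F}; that leaves D.
At row 2, column 6: row 2 has {A,D}; column 6 has {A,B,C,E}; that leaves F.
At row 3, column 4: row 3 has {C,E}; column 4 has {A,C,D,F}; that leaves B.
At row 3, column 6: row 3 has {B,C,E}; column 6 has {A,B,C,E,F}; that leaves D.
At row 4, column 2: row 4 has {A,B,C,E,F}; column 2 has {A,B,C,E,F}; that leaves D.
At row 5, column 3: row 5 has {A,B,C,D,E}; column 3 has {D,E}; that leaves F.
At row 2, column 4: row 2 has {A,D,F}; column 4 has {A,B,C,D,F}; that leaves E.
At row 2, column 5: row 2 has {A,D,E,F}; column 5 has {B,D,E}; that leaves C.
At row 3, column 3: row 3 has {B,C,D,E}; column 3 has {D,E,F}; that leaves A.
At row 3, column 5: row 3 has {A,B,C,D,E}; column 5 has {B,C,D,E}; that leaves F.
At row 6, column 3: row 6 has {B,D,E,F}; column 3 has {A,D,E,F}; that leaves C.
At row 6, column 5: row 6 has {B,C,D,E,F}; column 5 has {B,C,D,E,F}; that leaves A.
At row 2, column 3: row 2 has {A,C,D,E,F}; column 3 has {A,C,D,E,F}; that leaves B.

F B D C E A / D A B E C F / C E A B F D / A D E F B C / B C F A D E / E F C D A B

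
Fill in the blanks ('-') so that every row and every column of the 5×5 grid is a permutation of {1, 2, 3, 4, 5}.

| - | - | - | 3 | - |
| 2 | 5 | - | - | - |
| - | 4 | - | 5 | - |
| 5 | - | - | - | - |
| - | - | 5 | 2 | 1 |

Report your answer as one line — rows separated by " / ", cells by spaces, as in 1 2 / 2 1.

1 2 4 3 5 / 2 5 3 1 4 / 3 4 1 5 2 / 5 1 2 4 3 / 4 3 5 2 1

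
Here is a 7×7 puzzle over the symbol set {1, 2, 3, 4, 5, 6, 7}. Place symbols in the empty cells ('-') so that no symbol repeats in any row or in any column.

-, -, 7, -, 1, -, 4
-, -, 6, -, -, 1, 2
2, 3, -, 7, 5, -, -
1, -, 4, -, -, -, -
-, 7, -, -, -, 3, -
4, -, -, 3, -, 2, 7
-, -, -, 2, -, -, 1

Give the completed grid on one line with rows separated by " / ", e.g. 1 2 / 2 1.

3 2 7 6 1 5 4 / 7 5 6 4 3 1 2 / 2 3 1 7 5 4 6 / 1 6 4 5 2 7 3 / 6 7 2 1 4 3 5 / 4 1 5 3 6 2 7 / 5 4 3 2 7 6 1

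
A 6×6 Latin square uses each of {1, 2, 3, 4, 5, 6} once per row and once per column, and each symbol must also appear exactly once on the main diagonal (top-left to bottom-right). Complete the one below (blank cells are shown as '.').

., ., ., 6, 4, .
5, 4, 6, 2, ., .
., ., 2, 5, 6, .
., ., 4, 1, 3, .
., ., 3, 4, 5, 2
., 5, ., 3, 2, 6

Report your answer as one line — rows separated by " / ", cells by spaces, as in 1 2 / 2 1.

(r1,c1): row 1 has {4,6}; column 1 has {5}; the diagonal has {1,2,4,5,6}, so it must be 3.
(r2,c5): row 2 has {2,4,5,6}; column 5 has {2,3,4,5,6}, so it must be 1.
(r2,c6): row 2 has {1,2,4,5,6}; column 6 has {2,6}, so it must be 3.
(r4,c6): row 4 has {1,3,4}; column 6 has {2,3,6}, so it must be 5.
(r6,c3): row 6 has {2,3,5,6}; column 3 has {2,3,4,6}, so it must be 1.
(r1,c3): row 1 has {3,4,6}; column 3 has {1,2,3,4,6}, so it must be 5.
(r1,c6): row 1 has {3,4,5,6}; column 6 has {2,3,5,6}, so it must be 1.
(r3,c6): row 3 has {2,5,6}; column 6 has {1,2,3,5,6}, so it must be 4.
(r6,c1): row 6 has {1,2,3,5,6}; column 1 has {3,5}, so it must be 4.
(r1,c2): row 1 has {1,3,4,5,6}; column 2 has {4,5}, so it must be 2.
(r3,c1): row 3 has {2,4,5,6}; column 1 has {3,4,5}, so it must be 1.
(r3,c2): row 3 has {1,2,4,5,6}; column 2 has {2,4,5}, so it must be 3.
(r4,c2): row 4 has {1,3,4,5}; column 2 has {2,3,4,5}, so it must be 6.
(r5,c1): row 5 has {2,3,4,5}; column 1 has {1,3,4,5}, so it must be 6.
(r5,c2): row 5 has {2,3,4,5,6}; column 2 has {2,3,4,5,6}, so it must be 1.
(r4,c1): row 4 has {1,3,4,5,6}; column 1 has {1,3,4,5,6}, so it must be 2.

3 2 5 6 4 1 / 5 4 6 2 1 3 / 1 3 2 5 6 4 / 2 6 4 1 3 5 / 6 1 3 4 5 2 / 4 5 1 3 2 6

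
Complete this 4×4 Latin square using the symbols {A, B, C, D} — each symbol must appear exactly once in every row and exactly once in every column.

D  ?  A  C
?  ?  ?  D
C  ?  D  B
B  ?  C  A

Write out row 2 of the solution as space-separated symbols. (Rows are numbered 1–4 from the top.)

A C B D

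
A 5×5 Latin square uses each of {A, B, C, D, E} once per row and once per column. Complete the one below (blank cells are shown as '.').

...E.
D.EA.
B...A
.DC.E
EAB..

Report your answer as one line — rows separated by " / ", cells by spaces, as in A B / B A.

C B A E D / D C E A B / B E D C A / A D C B E / E A B D C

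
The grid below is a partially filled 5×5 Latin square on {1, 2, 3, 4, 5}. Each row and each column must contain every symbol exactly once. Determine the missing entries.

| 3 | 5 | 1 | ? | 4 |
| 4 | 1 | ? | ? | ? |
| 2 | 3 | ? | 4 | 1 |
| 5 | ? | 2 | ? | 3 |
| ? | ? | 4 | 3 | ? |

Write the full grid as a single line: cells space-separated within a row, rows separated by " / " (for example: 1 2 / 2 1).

(r1,c4) = 2
(r2,c4) = 5
(r2,c5) = 2
(r3,c3) = 5
(r4,c2) = 4
(r4,c4) = 1
(r5,c1) = 1
(r5,c2) = 2
(r5,c5) = 5
(r2,c3) = 3

3 5 1 2 4 / 4 1 3 5 2 / 2 3 5 4 1 / 5 4 2 1 3 / 1 2 4 3 5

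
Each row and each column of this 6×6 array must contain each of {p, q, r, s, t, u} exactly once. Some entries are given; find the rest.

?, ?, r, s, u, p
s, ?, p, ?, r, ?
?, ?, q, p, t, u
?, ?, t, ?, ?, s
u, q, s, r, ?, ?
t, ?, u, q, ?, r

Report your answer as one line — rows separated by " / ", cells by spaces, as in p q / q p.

(r1,c1): row 1 has {p,r,s,u}; column 1 has {s,t,u}, so it must be q.
(r1,c2): row 1 has {p,q,r,s,u}; column 2 has {q}, so it must be t.
(r2,c2): row 2 has {p,r,s}; column 2 has {q,t}, so it must be u.
(r2,c4): row 2 has {p,r,s,u}; column 4 has {p,q,r,s}, so it must be t.
(r2,c6): row 2 has {p,r,s,t,u}; column 6 has {p,r,s,u}, so it must be q.
(r3,c1): row 3 has {p,q,t,u}; column 1 has {q,s,t,u}, so it must be r.
(r3,c2): row 3 has {p,q,r,t,u}; column 2 has {q,t,u}, so it must be s.
(r4,c1): row 4 has {s,t}; column 1 has {q,r,s,t,u}, so it must be p.
(r4,c2): row 4 has {p,s,t}; column 2 has {q,s,t,u}, so it must be r.
(r4,c4): row 4 has {p,r,s,t}; column 4 has {p,q,r,s,t}, so it must be u.
(r4,c5): row 4 has {p,r,s,t,u}; column 5 has {r,t,u}, so it must be q.
(r5,c5): row 5 has {q,r,s,u}; column 5 has {q,r,t,u}, so it must be p.
(r5,c6): row 5 has {p,q,r,s,u}; column 6 has {p,q,r,s,u}, so it must be t.
(r6,c2): row 6 has {q,r,t,u}; column 2 has {q,r,s,t,u}, so it must be p.
(r6,c5): row 6 has {p,q,r,t,u}; column 5 has {p,q,r,t,u}, so it must be s.

q t r s u p / s u p t r q / r s q p t u / p r t u q s / u q s r p t / t p u q s r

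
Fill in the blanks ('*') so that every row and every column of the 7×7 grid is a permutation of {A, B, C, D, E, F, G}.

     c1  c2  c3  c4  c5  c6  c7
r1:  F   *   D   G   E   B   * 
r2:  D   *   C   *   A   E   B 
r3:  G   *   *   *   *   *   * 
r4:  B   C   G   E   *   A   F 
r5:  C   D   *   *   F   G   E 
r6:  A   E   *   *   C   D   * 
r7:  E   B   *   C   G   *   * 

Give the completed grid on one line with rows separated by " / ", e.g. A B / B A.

F A D G E B C / D G C F A E B / G F E D B C A / B C G E D A F / C D B A F G E / A E F B C D G / E B A C G F D

Cell (r1,c2): row 1 has {B,D,E,F,G}; column 2 has {B,C,D,E} → A.
Cell (r1,c7): row 1 has {A,B,D,E,F,G}; column 7 has {B,E,F} → C.
Cell (r2,c4): row 2 has {A,B,C,D,E}; column 4 has {C,E,G} → F.
Cell (r3,c2): row 3 has {G}; column 2 has {A,B,C,D,E} → F.
Cell (r3,c6): row 3 has {F,G}; column 6 has {A,B,D,E,G} → C.
Cell (r4,c5): row 4 has {A,B,C,E,F,G}; column 5 has {A,C,E,F,G} → D.
Cell (r6,c4): row 6 has {A,C,D,E}; column 4 has {C,E,F,G} → B.
Cell (r6,c7): row 6 has {A,B,C,D,E}; column 7 has {B,C,E,F} → G.
Cell (r7,c6): row 7 has {B,C,E,G}; column 6 has {A,B,C,D,E,G} → F.
Cell (r2,c2): row 2 has {A,B,C,D,E,F}; column 2 has {A,B,C,D,E,F} → G.
Cell (r3,c5): row 3 has {C,F,G}; column 5 has {A,C,D,E,F,G} → B.
Cell (r5,c4): row 5 has {C,D,E,F,G}; column 4 has {B,C,E,F,G} → A.
Cell (r6,c3): row 6 has {A,B,C,D,E,G}; column 3 has {C,D,G} → F.
Cell (r7,c3): row 7 has {B,C,E,F,G}; column 3 has {C,D,F,G} → A.
Cell (r7,c7): row 7 has {A,B,C,E,F,G}; column 7 has {B,C,E,F,G} → D.
Cell (r3,c3): row 3 has {B,C,F,G}; column 3 has {A,C,D,F,G} → E.
Cell (r3,c4): row 3 has {B,C,E,F,G}; column 4 has {A,B,C,E,F,G} → D.
Cell (r3,c7): row 3 has {B,C,D,E,F,G}; column 7 has {B,C,D,E,F,G} → A.
Cell (r5,c3): row 5 has {A,C,D,E,F,G}; column 3 has {A,C,D,E,F,G} → B.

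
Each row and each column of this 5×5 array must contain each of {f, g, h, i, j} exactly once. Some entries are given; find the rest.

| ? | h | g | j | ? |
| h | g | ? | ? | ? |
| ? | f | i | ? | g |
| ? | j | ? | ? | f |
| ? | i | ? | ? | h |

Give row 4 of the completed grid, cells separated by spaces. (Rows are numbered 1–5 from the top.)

(r1,c5) = i
(r2,c5) = j
(r3,c1) = j
(r3,c4) = h
(r4,c3) = h
(r1,c1) = f
(r2,c3) = f
(r2,c4) = i
(r4,c4) = g
(r5,c1) = g
(r5,c3) = j
(r5,c4) = f
(r4,c1) = i

i j h g f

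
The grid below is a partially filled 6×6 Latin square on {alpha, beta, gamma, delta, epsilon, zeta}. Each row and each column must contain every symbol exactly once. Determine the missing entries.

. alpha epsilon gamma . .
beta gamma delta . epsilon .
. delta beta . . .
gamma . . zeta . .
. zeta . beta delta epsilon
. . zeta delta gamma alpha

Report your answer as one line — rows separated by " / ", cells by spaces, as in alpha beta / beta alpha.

delta alpha epsilon gamma zeta beta / beta gamma delta alpha epsilon zeta / zeta delta beta epsilon alpha gamma / gamma epsilon alpha zeta beta delta / alpha zeta gamma beta delta epsilon / epsilon beta zeta delta gamma alpha

(r2,c4) = alpha
(r2,c6) = zeta
(r3,c4) = epsilon
(r3,c6) = gamma
(r4,c3) = alpha
(r4,c5) = beta
(r4,c6) = delta
(r5,c1) = alpha
(r5,c3) = gamma
(r6,c1) = epsilon
(r6,c2) = beta
(r1,c5) = zeta
(r1,c6) = beta
(r3,c1) = zeta
(r3,c5) = alpha
(r4,c2) = epsilon
(r1,c1) = delta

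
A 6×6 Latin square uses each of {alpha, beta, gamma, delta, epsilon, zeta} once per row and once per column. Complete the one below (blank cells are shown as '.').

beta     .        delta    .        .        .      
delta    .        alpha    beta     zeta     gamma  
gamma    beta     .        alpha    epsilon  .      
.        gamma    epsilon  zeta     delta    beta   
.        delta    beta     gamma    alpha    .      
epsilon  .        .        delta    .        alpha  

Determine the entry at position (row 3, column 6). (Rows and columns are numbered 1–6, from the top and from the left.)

(r1,c4) = epsilon
(r1,c5) = gamma
(r1,c6) = zeta
(r2,c2) = epsilon
(r3,c3) = zeta
(r3,c6) = delta

delta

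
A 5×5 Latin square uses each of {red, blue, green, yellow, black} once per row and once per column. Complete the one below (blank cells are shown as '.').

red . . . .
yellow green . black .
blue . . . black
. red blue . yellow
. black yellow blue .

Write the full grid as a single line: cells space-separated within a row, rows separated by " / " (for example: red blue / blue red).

(r2,c3) = red
(r2,c5) = blue
(r3,c2) = yellow
(r3,c3) = green
(r3,c4) = red
(r4,c4) = green
(r5,c1) = green
(r5,c5) = red
(r1,c2) = blue
(r1,c3) = black
(r1,c4) = yellow
(r1,c5) = green
(r4,c1) = black

red blue black yellow green / yellow green red black blue / blue yellow green red black / black red blue green yellow / green black yellow blue red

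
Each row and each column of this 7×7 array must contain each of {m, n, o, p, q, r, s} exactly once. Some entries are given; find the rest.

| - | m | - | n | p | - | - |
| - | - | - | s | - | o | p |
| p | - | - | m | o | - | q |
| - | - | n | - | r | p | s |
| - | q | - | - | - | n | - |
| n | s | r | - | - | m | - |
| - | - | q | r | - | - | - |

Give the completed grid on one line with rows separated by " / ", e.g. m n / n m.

row 2 has {o,p,s}; column 3 has {n,q,r} — only m is left for (r2,c3).
row 3 has {m,o,p,q}; column 3 has {m,n,q,r} — only s is left for (r3,c3).
row 3 has {m,o,p,q,s}; column 6 has {m,n,o,p} — only r is left for (r3,c6).
row 4 has {n,p,r,s}; column 2 has {m,q,s} — only o is left for (r4,c2).
row 4 has {n,o,p,r,s}; column 4 has {m,n,r,s} — only q is left for (r4,c4).
row 6 has {m,n,r,s}; column 5 has {o,p,r} — only q is left for (r6,c5).
row 6 has {m,n,q,r,s}; column 7 has {p,q,s} — only o is left for (r6,c7).
row 7 has {q,r}; column 6 has {m,n,o,p,r} — only s is left for (r7,c6).
row 1 has {m,n,p}; column 3 has {m,n,q,r,s} — only o is left for (r1,c3).
row 1 has {m,n,o,p}; column 6 has {m,n,o,p,r,s} — only q is left for (r1,c6).
row 1 has {m,n,o,p,q}; column 7 has {o,p,q,s} — only r is left for (r1,c7).
row 2 has {m,o,p,s}; column 5 has {o,p,q,r} — only n is left for (r2,c5).
row 3 has {m,o,p,q,r,s}; column 2 has {m,o,q,s} — only n is left for (r3,c2).
row 4 has {n,o,p,q,r,s}; column 1 has {n,p} — only m is left for (r4,c1).
row 5 has {n,q}; column 3 has {m,n,o,q,r,s} — only p is left for (r5,c3).
row 5 has {n,p,q}; column 4 has {m,n,q,r,s} — only o is left for (r5,c4).
row 5 has {n,o,p,q}; column 7 has {o,p,q,r,s} — only m is left for (r5,c7).
row 6 has {m,n,o,q,r,s}; column 4 has {m,n,o,q,r,s} — only p is left for (r6,c4).
row 7 has {q,r,s}; column 1 has {m,n,p} — only o is left for (r7,c1).
row 7 has {o,q,r,s}; column 2 has {m,n,o,q,s} — only p is left for (r7,c2).
row 7 has {o,p,q,r,s}; column 5 has {n,o,p,q,r} — only m is left for (r7,c5).
row 7 has {m,o,p,q,r,s}; column 7 has {m,o,p,q,r,s} — only n is left for (r7,c7).
row 1 has {m,n,o,p,q,r}; column 1 has {m,n,o,p} — only s is left for (r1,c1).
row 2 has {m,n,o,p,s}; column 2 has {m,n,o,p,q,s} — only r is left for (r2,c2).
row 5 has {m,n,o,p,q}; column 1 has {m,n,o,p,s} — only r is left for (r5,c1).
row 5 has {m,n,o,p,q,r}; column 5 has {m,n,o,p,q,r} — only s is left for (r5,c5).
row 2 has {m,n,o,p,r,s}; column 1 has {m,n,o,p,r,s} — only q is left for (r2,c1).

s m o n p q r / q r m s n o p / p n s m o r q / m o n q r p s / r q p o s n m / n s r p q m o / o p q r m s n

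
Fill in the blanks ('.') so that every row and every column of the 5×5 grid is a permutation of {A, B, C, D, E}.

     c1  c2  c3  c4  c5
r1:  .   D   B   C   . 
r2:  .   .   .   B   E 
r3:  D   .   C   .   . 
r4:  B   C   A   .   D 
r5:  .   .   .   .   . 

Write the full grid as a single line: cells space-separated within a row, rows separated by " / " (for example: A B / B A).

(r1,c5) = A
(r2,c2) = A
(r2,c3) = D
(r3,c5) = B
(r4,c4) = E
(r5,c3) = E
(r5,c5) = C
(r1,c1) = E
(r2,c1) = C
(r3,c2) = E
(r3,c4) = A
(r5,c1) = A
(r5,c2) = B
(r5,c4) = D

E D B C A / C A D B E / D E C A B / B C A E D / A B E D C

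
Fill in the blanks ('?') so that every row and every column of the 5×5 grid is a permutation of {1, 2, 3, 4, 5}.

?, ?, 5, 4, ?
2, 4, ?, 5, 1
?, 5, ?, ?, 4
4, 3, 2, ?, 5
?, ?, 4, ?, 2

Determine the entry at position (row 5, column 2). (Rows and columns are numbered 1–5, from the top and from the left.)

At row 1, column 5: row 1 has {4,5}; column 5 has {1,2,4,5}; that leaves 3.
At row 2, column 3: row 2 has {1,2,4,5}; column 3 has {2,4,5}; that leaves 3.
At row 3, column 3: row 3 has {4,5}; column 3 has {2,3,4,5}; that leaves 1.
At row 4, column 4: row 4 has {2,3,4,5}; column 4 has {4,5}; that leaves 1.
At row 5, column 2: row 5 has {2,4}; column 2 has {3,4,5}; that leaves 1.

1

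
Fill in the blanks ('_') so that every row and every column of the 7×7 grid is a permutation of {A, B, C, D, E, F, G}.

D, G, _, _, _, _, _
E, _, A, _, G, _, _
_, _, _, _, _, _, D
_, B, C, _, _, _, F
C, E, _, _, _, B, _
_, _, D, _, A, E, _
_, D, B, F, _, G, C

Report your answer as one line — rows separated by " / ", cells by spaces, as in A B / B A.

D G F A B C E / E F A C G D B / B A E G C F D / G B C E D A F / C E G D F B A / F C D B A E G / A D B F E G C

(r2,c7) = B
(r6,c7) = G
(r7,c1) = A
(r7,c5) = E
(r4,c1) = G
(r4,c5) = D
(r4,c6) = A
(r5,c5) = F
(r5,c7) = A
(r1,c7) = E
(r4,c4) = E
(r5,c3) = G
(r5,c4) = D
(r1,c3) = F
(r1,c6) = C
(r2,c4) = C
(r3,c3) = E
(r3,c6) = F
(r6,c4) = B
(r1,c4) = A
(r1,c5) = B
(r2,c2) = F
(r2,c6) = D
(r3,c1) = B
(r3,c4) = G
(r3,c5) = C
(r6,c1) = F
(r6,c2) = C
(r3,c2) = A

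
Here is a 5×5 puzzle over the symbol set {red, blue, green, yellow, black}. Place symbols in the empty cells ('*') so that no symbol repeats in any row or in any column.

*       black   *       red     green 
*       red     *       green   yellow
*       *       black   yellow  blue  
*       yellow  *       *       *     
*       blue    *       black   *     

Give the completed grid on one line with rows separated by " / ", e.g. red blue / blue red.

(r2,c3) = blue
(r3,c2) = green
(r4,c4) = blue
(r5,c5) = red
(r1,c3) = yellow
(r2,c1) = black
(r3,c1) = red
(r4,c1) = green
(r4,c3) = red
(r4,c5) = black
(r5,c1) = yellow
(r5,c3) = green
(r1,c1) = blue

blue black yellow red green / black red blue green yellow / red green black yellow blue / green yellow red blue black / yellow blue green black red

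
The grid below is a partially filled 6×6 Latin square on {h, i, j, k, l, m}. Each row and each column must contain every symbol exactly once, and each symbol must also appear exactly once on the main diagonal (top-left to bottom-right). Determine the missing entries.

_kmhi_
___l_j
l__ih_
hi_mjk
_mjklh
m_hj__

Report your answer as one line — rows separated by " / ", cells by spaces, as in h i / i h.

j k m h i l / k h i l m j / l j k i h m / h i l m j k / i m j k l h / m l h j k i

(r1,c1) = j
(r1,c6) = l
(r2,c2) = h
(r3,c2) = j
(r3,c3) = k
(r3,c6) = m
(r4,c3) = l
(r5,c1) = i
(r6,c2) = l
(r6,c5) = k
(r6,c6) = i
(r2,c1) = k
(r2,c3) = i
(r2,c5) = m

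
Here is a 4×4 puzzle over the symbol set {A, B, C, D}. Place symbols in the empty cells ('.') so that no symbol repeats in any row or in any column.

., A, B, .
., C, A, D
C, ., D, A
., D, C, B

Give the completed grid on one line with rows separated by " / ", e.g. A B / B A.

At row 1, column 1: row 1 has {A,B}; column 1 has {C}; that leaves D.
At row 1, column 4: row 1 has {A,B,D}; column 4 has {A,B,D}; that leaves C.
At row 2, column 1: row 2 has {A,C,D}; column 1 has {C,D}; that leaves B.
At row 3, column 2: row 3 has {A,C,D}; column 2 has {A,C,D}; that leaves B.
At row 4, column 1: row 4 has {B,C,D}; column 1 has {B,C,D}; that leaves A.

D A B C / B C A D / C B D A / A D C B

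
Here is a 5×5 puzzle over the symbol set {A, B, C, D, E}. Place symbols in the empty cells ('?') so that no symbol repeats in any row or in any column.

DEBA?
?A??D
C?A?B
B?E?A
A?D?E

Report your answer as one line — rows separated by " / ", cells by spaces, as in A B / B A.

row 1 has {A,B,D,E}; column 5 has {A,B,D,E} — only C is left for (r1,c5).
row 2 has {A,D}; column 1 has {A,B,C,D} — only E is left for (r2,c1).
row 2 has {A,D,E}; column 3 has {A,B,D,E} — only C is left for (r2,c3).
row 2 has {A,C,D,E}; column 4 has {A} — only B is left for (r2,c4).
row 3 has {A,B,C}; column 2 has {A,E} — only D is left for (r3,c2).
row 3 has {A,B,C,D}; column 4 has {A,B} — only E is left for (r3,c4).
row 4 has {A,B,E}; column 2 has {A,D,E} — only C is left for (r4,c2).
row 4 has {A,B,C,E}; column 4 has {A,B,E} — only D is left for (r4,c4).
row 5 has {A,D,E}; column 2 has {A,C,D,E} — only B is left for (r5,c2).
row 5 has {A,B,D,E}; column 4 has {A,B,D,E} — only C is left for (r5,c4).

D E B A C / E A C B D / C D A E B / B C E D A / A B D C E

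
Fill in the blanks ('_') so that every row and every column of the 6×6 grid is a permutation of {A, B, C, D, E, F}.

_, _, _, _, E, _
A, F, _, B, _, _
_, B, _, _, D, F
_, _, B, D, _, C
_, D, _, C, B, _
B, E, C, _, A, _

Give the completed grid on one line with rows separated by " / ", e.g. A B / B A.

(r2,c5) = C
(r4,c2) = A
(r4,c5) = F
(r6,c4) = F
(r6,c6) = D
(r1,c2) = C
(r1,c4) = A
(r1,c6) = B
(r2,c6) = E
(r3,c4) = E
(r4,c1) = E
(r5,c1) = F
(r5,c6) = A
(r1,c1) = D
(r1,c3) = F
(r2,c3) = D
(r3,c1) = C
(r3,c3) = A
(r5,c3) = E

D C F A E B / A F D B C E / C B A E D F / E A B D F C / F D E C B A / B E C F A D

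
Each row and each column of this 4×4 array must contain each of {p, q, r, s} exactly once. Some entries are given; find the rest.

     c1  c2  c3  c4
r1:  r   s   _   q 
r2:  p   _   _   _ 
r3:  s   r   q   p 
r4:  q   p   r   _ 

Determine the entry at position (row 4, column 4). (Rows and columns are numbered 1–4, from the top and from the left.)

(r1,c3): row 1 has {q,r,s}; column 3 has {q,r}, so it must be p.
(r2,c2): row 2 has {p}; column 2 has {p,r,s}, so it must be q.
(r2,c3): row 2 has {p,q}; column 3 has {p,q,r}, so it must be s.
(r2,c4): row 2 has {p,q,s}; column 4 has {p,q}, so it must be r.
(r4,c4): row 4 has {p,q,r}; column 4 has {p,q,r}, so it must be s.

s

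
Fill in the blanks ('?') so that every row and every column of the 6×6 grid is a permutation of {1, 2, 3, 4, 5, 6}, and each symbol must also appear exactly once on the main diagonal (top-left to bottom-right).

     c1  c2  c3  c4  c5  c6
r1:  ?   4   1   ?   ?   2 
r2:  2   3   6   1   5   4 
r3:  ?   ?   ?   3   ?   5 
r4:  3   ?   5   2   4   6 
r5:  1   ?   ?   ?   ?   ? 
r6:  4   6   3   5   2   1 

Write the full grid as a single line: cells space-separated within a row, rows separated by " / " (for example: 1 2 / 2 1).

5 4 1 6 3 2 / 2 3 6 1 5 4 / 6 2 4 3 1 5 / 3 1 5 2 4 6 / 1 5 2 4 6 3 / 4 6 3 5 2 1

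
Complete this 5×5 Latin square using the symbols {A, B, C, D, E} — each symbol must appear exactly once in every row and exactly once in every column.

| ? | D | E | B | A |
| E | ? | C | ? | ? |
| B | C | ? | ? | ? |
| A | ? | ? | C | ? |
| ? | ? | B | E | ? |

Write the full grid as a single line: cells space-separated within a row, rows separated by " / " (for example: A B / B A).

(r1,c1): row 1 has {A,B,D,E}; column 1 has {A,B,E}, so it must be C.
(r4,c3): row 4 has {A,C}; column 3 has {B,C,E}, so it must be D.
(r5,c1): row 5 has {B,E}; column 1 has {A,B,C,E}, so it must be D.
(r5,c2): row 5 has {B,D,E}; column 2 has {C,D}, so it must be A.
(r5,c5): row 5 has {A,B,D,E}; column 5 has {A}, so it must be C.
(r2,c2): row 2 has {C,E}; column 2 has {A,C,D}, so it must be B.
(r2,c5): row 2 has {B,C,E}; column 5 has {A,C}, so it must be D.
(r3,c3): row 3 has {B,C}; column 3 has {B,C,D,E}, so it must be A.
(r3,c4): row 3 has {A,B,C}; column 4 has {B,C,E}, so it must be D.
(r3,c5): row 3 has {A,B,C,D}; column 5 has {A,C,D}, so it must be E.
(r4,c2): row 4 has {A,C,D}; column 2 has {A,B,C,D}, so it must be E.
(r4,c5): row 4 has {A,C,D,E}; column 5 has {A,C,D,E}, so it must be B.
(r2,c4): row 2 has {B,C,D,E}; column 4 has {B,C,D,E}, so it must be A.

C D E B A / E B C A D / B C A D E / A E D C B / D A B E C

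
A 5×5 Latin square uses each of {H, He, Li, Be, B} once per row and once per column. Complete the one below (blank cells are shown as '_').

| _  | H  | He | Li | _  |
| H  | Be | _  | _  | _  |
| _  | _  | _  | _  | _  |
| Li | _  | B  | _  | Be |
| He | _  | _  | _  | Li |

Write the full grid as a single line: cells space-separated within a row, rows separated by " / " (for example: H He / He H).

(r1,c5): row 1 has {H,He,Li}; column 5 has {Li,Be}, so it must be B.
(r2,c3): row 2 has {H,Be}; column 3 has {He,B}, so it must be Li.
(r2,c5): row 2 has {H,Li,Be}; column 5 has {Li,Be,B}, so it must be He.
(r3,c5): row 3 is empty so far; column 5 has {He,Li,Be,B}, so it must be H.
(r4,c2): row 4 has {Li,Be,B}; column 2 has {H,Be}, so it must be He.
(r4,c4): row 4 has {He,Li,Be,B}; column 4 has {Li}, so it must be H.
(r5,c2): row 5 has {He,Li}; column 2 has {H,He,Be}, so it must be B.
(r5,c4): row 5 has {He,Li,B}; column 4 has {H,Li}, so it must be Be.
(r1,c1): row 1 has {H,He,Li,B}; column 1 has {H,He,Li}, so it must be Be.
(r2,c4): row 2 has {H,He,Li,Be}; column 4 has {H,Li,Be}, so it must be B.
(r3,c1): row 3 has {H}; column 1 has {H,He,Li,Be}, so it must be B.
(r3,c2): row 3 has {H,B}; column 2 has {H,He,Be,B}, so it must be Li.
(r3,c3): row 3 has {H,Li,B}; column 3 has {He,Li,B}, so it must be Be.
(r3,c4): row 3 has {H,Li,Be,B}; column 4 has {H,Li,Be,B}, so it must be He.
(r5,c3): row 5 has {He,Li,Be,B}; column 3 has {He,Li,Be,B}, so it must be H.

Be H He Li B / H Be Li B He / B Li Be He H / Li He B H Be / He B H Be Li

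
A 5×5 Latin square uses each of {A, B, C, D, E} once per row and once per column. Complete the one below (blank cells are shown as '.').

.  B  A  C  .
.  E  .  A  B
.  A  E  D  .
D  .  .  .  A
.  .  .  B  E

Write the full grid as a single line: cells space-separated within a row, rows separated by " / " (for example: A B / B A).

E B A C D / C E D A B / B A E D C / D C B E A / A D C B E

Cell (r1,c1): row 1 has {A,B,C}; column 1 has {D} → E.
Cell (r1,c5): row 1 has {A,B,C,E}; column 5 has {A,B,E} → D.
Cell (r2,c1): row 2 has {A,B,E}; column 1 has {D,E} → C.
Cell (r2,c3): row 2 has {A,B,C,E}; column 3 has {A,E} → D.
Cell (r3,c1): row 3 has {A,D,E}; column 1 has {C,D,E} → B.
Cell (r3,c5): row 3 has {A,B,D,E}; column 5 has {A,B,D,E} → C.
Cell (r4,c2): row 4 has {A,D}; column 2 has {A,B,E} → C.
Cell (r4,c3): row 4 has {A,C,D}; column 3 has {A,D,E} → B.
Cell (r4,c4): row 4 has {A,B,C,D}; column 4 has {A,B,C,D} → E.
Cell (r5,c1): row 5 has {B,E}; column 1 has {B,C,D,E} → A.
Cell (r5,c2): row 5 has {A,B,E}; column 2 has {A,B,C,E} → D.
Cell (r5,c3): row 5 has {A,B,D,E}; column 3 has {A,B,D,E} → C.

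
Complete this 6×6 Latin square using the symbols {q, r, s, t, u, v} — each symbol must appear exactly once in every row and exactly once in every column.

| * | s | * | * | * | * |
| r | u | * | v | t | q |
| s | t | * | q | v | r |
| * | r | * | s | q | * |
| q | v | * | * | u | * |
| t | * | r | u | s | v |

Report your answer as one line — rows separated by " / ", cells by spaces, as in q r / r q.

(r1,c5): row 1 has {s}; column 5 has {q,s,t,u,v}, so it must be r.
(r2,c3): row 2 has {q,r,t,u,v}; column 3 has {r}, so it must be s.
(r3,c3): row 3 has {q,r,s,t,v}; column 3 has {r,s}, so it must be u.
(r5,c3): row 5 has {q,u,v}; column 3 has {r,s,u}, so it must be t.
(r5,c4): row 5 has {q,t,u,v}; column 4 has {q,s,u,v}, so it must be r.
(r5,c6): row 5 has {q,r,t,u,v}; column 6 has {q,r,v}, so it must be s.
(r6,c2): row 6 has {r,s,t,u,v}; column 2 has {r,s,t,u,v}, so it must be q.
(r1,c4): row 1 has {r,s}; column 4 has {q,r,s,u,v}, so it must be t.
(r1,c6): row 1 has {r,s,t}; column 6 has {q,r,s,v}, so it must be u.
(r4,c3): row 4 has {q,r,s}; column 3 has {r,s,t,u}, so it must be v.
(r4,c6): row 4 has {q,r,s,v}; column 6 has {q,r,s,u,v}, so it must be t.
(r1,c1): row 1 has {r,s,t,u}; column 1 has {q,r,s,t}, so it must be v.
(r1,c3): row 1 has {r,s,t,u,v}; column 3 has {r,s,t,u,v}, so it must be q.
(r4,c1): row 4 has {q,r,s,t,v}; column 1 has {q,r,s,t,v}, so it must be u.

v s q t r u / r u s v t q / s t u q v r / u r v s q t / q v t r u s / t q r u s v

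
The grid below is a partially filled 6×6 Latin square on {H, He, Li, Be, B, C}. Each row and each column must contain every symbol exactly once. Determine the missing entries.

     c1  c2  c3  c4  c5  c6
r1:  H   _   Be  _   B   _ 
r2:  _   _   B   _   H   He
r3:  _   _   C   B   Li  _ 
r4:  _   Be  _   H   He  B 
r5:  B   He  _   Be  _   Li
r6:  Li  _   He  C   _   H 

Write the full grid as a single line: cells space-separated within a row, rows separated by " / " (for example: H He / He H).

At row 1, column 6: row 1 has {H,Be,B}; column 6 has {H,He,Li,B}; that leaves C.
At row 2, column 4: row 2 has {H,He,B}; column 4 has {H,Be,B,C}; that leaves Li.
At row 3, column 2: row 3 has {Li,B,C}; column 2 has {He,Be}; that leaves H.
At row 3, column 6: row 3 has {H,Li,B,C}; column 6 has {H,He,Li,B,C}; that leaves Be.
At row 4, column 1: row 4 has {H,He,Be,B}; column 1 has {H,Li,B}; that leaves C.
At row 4, column 3: row 4 has {H,He,Be,B,C}; column 3 has {He,Be,B,C}; that leaves Li.
At row 5, column 3: row 5 has {He,Li,Be,B}; column 3 has {He,Li,Be,B,C}; that leaves H.
At row 5, column 5: row 5 has {H,He,Li,Be,B}; column 5 has {H,He,Li,B}; that leaves C.
At row 6, column 2: row 6 has {H,He,Li,C}; column 2 has {H,He,Be}; that leaves B.
At row 6, column 5: row 6 has {H,He,Li,B,C}; column 5 has {H,He,Li,B,C}; that leaves Be.
At row 1, column 2: row 1 has {H,Be,B,C}; column 2 has {H,He,Be,B}; that leaves Li.
At row 1, column 4: row 1 has {H,Li,Be,B,C}; column 4 has {H,Li,Be,B,C}; that leaves He.
At row 2, column 1: row 2 has {H,He,Li,B}; column 1 has {H,Li,B,C}; that leaves Be.
At row 2, column 2: row 2 has {H,He,Li,Be,B}; column 2 has {H,He,Li,Be,B}; that leaves C.
At row 3, column 1: row 3 has {H,Li,Be,B,C}; column 1 has {H,Li,Be,B,C}; that leaves He.

H Li Be He B C / Be C B Li H He / He H C B Li Be / C Be Li H He B / B He H Be C Li / Li B He C Be H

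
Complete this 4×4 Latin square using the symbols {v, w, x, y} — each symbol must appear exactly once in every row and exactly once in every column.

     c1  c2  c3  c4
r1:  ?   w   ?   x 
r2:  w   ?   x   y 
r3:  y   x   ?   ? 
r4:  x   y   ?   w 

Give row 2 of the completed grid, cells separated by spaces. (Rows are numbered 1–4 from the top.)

w v x y

At row 1, column 1: row 1 has {w,x}; column 1 has {w,x,y}; that leaves v.
At row 1, column 3: row 1 has {v,w,x}; column 3 has {x}; that leaves y.
At row 2, column 2: row 2 has {w,x,y}; column 2 has {w,x,y}; that leaves v.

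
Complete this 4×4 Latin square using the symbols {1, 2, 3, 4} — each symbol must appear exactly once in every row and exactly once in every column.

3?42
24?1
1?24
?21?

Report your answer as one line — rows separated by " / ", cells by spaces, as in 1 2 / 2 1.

row 1 has {2,3,4}; column 2 has {2,4} — only 1 is left for (r1,c2).
row 2 has {1,2,4}; column 3 has {1,2,4} — only 3 is left for (r2,c3).
row 3 has {1,2,4}; column 2 has {1,2,4} — only 3 is left for (r3,c2).
row 4 has {1,2}; column 1 has {1,2,3} — only 4 is left for (r4,c1).
row 4 has {1,2,4}; column 4 has {1,2,4} — only 3 is left for (r4,c4).

3 1 4 2 / 2 4 3 1 / 1 3 2 4 / 4 2 1 3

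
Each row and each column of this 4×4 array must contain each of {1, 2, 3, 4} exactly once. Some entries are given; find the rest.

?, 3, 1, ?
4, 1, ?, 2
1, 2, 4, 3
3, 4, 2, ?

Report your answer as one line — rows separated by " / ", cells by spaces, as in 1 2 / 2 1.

2 3 1 4 / 4 1 3 2 / 1 2 4 3 / 3 4 2 1

(r1,c1) = 2
(r1,c4) = 4
(r2,c3) = 3
(r4,c4) = 1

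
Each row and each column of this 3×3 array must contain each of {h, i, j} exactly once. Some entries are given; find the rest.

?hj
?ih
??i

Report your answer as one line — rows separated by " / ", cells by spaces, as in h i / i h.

i h j / j i h / h j i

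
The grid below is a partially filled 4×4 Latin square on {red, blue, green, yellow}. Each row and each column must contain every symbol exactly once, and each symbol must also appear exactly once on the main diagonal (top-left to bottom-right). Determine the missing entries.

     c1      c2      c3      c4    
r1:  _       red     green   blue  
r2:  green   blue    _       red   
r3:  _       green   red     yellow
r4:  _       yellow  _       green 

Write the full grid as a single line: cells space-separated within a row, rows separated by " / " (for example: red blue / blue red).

(r1,c1) = yellow
(r2,c3) = yellow
(r3,c1) = blue
(r4,c1) = red
(r4,c3) = blue

yellow red green blue / green blue yellow red / blue green red yellow / red yellow blue green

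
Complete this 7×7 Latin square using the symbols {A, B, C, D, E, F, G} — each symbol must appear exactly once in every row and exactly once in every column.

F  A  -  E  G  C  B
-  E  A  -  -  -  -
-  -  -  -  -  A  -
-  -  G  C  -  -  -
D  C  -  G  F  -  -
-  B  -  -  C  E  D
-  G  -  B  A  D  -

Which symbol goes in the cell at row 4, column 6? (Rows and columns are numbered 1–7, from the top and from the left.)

F

row 1 has {A,B,C,E,F,G}; column 3 has {A,G} — only D is left for (r1,c3).
row 5 has {C,D,F,G}; column 6 has {A,C,D,E} — only B is left for (r5,c6).
row 6 has {B,C,D,E}; column 3 has {A,D,G} — only F is left for (r6,c3).
row 6 has {B,C,D,E,F}; column 4 has {B,C,E,G} — only A is left for (r6,c4).
row 4 has {C,G}; column 6 has {A,B,C,D,E} — only F is left for (r4,c6).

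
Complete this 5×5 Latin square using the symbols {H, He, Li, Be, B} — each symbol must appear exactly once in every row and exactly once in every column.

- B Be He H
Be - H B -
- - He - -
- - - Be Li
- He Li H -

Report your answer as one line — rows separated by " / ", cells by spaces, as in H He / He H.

Li B Be He H / Be Li H B He / H Be He Li B / He H B Be Li / B He Li H Be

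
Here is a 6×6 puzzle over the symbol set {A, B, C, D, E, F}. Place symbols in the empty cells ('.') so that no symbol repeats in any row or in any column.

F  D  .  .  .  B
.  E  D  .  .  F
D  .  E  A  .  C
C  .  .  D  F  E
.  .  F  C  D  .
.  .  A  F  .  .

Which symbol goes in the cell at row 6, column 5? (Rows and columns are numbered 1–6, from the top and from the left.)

row 1 has {B,D,F}; column 3 has {A,D,E,F} — only C is left for (r1,c3).
row 1 has {B,C,D,F}; column 4 has {A,C,D,F} — only E is left for (r1,c4).
row 1 has {B,C,D,E,F}; column 5 has {D,F} — only A is left for (r1,c5).
row 2 has {D,E,F}; column 4 has {A,C,D,E,F} — only B is left for (r2,c4).
row 2 has {B,D,E,F}; column 5 has {A,D,F} — only C is left for (r2,c5).
row 3 has {A,C,D,E}; column 5 has {A,C,D,F} — only B is left for (r3,c5).
row 4 has {C,D,E,F}; column 3 has {A,C,D,E,F} — only B is left for (r4,c3).
row 5 has {C,D,F}; column 6 has {B,C,E,F} — only A is left for (r5,c6).
row 6 has {A,F}; column 5 has {A,B,C,D,F} — only E is left for (r6,c5).

E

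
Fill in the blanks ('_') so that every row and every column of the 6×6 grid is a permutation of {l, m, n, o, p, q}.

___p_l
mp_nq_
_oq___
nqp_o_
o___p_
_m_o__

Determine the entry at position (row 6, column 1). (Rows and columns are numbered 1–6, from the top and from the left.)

(r1,c1): row 1 has {l,p}; column 1 has {m,n,o}, so it must be q.
(r1,c2): row 1 has {l,p,q}; column 2 has {m,o,p,q}, so it must be n.
(r1,c5): row 1 has {l,n,p,q}; column 5 has {o,p,q}, so it must be m.
(r2,c6): row 2 has {m,n,p,q}; column 6 has {l}, so it must be o.
(r4,c6): row 4 has {n,o,p,q}; column 6 has {l,o}, so it must be m.
(r5,c2): row 5 has {o,p}; column 2 has {m,n,o,p,q}, so it must be l.
(r1,c3): row 1 has {l,m,n,p,q}; column 3 has {p,q}, so it must be o.
(r2,c3): row 2 has {m,n,o,p,q}; column 3 has {o,p,q}, so it must be l.
(r4,c4): row 4 has {m,n,o,p,q}; column 4 has {n,o,p}, so it must be l.
(r6,c3): row 6 has {m,o}; column 3 has {l,o,p,q}, so it must be n.
(r6,c5): row 6 has {m,n,o}; column 5 has {m,o,p,q}, so it must be l.
(r3,c4): row 3 has {o,q}; column 4 has {l,n,o,p}, so it must be m.
(r3,c5): row 3 has {m,o,q}; column 5 has {l,m,o,p,q}, so it must be n.
(r3,c6): row 3 has {m,n,o,q}; column 6 has {l,m,o}, so it must be p.
(r5,c3): row 5 has {l,o,p}; column 3 has {l,n,o,p,q}, so it must be m.
(r5,c4): row 5 has {l,m,o,p}; column 4 has {l,m,n,o,p}, so it must be q.
(r5,c6): row 5 has {l,m,o,p,q}; column 6 has {l,m,o,p}, so it must be n.
(r6,c1): row 6 has {l,m,n,o}; column 1 has {m,n,o,q}, so it must be p.

p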